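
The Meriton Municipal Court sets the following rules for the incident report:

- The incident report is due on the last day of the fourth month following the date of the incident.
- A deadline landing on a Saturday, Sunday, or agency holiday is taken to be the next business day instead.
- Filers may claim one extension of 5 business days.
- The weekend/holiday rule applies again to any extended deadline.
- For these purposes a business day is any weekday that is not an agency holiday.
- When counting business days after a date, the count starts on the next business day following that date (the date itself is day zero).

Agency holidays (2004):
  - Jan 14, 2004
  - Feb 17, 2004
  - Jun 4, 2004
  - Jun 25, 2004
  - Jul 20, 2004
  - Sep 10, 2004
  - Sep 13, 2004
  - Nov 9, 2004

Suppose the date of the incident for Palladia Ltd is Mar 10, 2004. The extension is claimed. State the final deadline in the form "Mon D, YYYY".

4 months after Mar 10, 2004 falls in July 2004; the last day of that month is Jul 31, 2004.
Jul 31, 2004 falls on a Saturday. Rolling to the next business day gives Aug 2, 2004, a Monday.
Applying the 5-business-day extension: 5 business days after Aug 2, 2004 is Aug 9, 2004.
Since Aug 9, 2004 is a Monday and not a holiday, the date is unchanged.
Deadline: Aug 9, 2004.

Aug 9, 2004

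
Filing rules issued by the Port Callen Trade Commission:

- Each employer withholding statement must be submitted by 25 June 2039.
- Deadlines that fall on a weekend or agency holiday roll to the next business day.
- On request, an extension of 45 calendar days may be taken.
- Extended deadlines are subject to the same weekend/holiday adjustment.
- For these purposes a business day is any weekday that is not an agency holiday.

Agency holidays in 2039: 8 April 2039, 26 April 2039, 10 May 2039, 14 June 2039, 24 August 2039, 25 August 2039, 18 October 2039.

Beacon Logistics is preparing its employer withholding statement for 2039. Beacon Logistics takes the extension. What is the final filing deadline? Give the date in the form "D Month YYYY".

Start from the fixed due date, 25 June 2039.
25 June 2039 is a Saturday; the next business day is 27 June 2039 (Monday).
Applying the 45-calendar-day extension: 27 June 2039 + 45 days = 11 August 2039.
11 August 2039 is a Thursday and not a listed holiday, so it stands.
Deadline: 11 August 2039.

11 August 2039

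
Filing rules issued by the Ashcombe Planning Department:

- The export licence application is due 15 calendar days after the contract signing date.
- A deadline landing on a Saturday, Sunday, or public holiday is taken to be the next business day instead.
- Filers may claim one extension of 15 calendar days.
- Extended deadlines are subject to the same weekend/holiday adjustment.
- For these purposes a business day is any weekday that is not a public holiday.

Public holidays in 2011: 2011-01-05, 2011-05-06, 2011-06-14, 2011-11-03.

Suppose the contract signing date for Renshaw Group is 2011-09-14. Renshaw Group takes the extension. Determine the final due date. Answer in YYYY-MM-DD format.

2011-10-14

Trigger date 2011-09-14 + 15 calendar days = 2011-09-29.
2011-09-29 is a Thursday and not a listed holiday, so it stands.
With the 15-day extension, 2011-09-29 becomes 2011-10-14.
2011-10-14 (Friday) is already a business day.
Final deadline: 2011-10-14.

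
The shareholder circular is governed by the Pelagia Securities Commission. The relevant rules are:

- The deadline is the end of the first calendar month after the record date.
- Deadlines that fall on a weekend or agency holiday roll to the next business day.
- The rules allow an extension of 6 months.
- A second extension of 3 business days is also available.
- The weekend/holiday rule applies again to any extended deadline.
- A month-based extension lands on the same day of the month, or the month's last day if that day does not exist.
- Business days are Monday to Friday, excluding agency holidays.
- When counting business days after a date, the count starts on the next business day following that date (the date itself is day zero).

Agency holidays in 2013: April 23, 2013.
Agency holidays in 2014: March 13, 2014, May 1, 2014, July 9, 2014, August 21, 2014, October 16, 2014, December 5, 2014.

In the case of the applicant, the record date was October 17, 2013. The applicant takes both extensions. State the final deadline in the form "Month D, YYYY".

June 5, 2014

1 month after October 17, 2013 falls in November 2013; the last day of that month is November 30, 2013.
November 30, 2013 falls on a Saturday. Rolling to the next business day gives December 2, 2013, a Monday.
The 6 months extension carries December 2, 2013 to June 2, 2014.
Since June 2, 2014 is a Monday and not a holiday, the date is unchanged.
Applying the 3-business-day extension: 3 business days after June 2, 2014 is June 5, 2014.
June 5, 2014 is a Thursday and not a listed holiday, so it stands.
So the filing is due June 5, 2014.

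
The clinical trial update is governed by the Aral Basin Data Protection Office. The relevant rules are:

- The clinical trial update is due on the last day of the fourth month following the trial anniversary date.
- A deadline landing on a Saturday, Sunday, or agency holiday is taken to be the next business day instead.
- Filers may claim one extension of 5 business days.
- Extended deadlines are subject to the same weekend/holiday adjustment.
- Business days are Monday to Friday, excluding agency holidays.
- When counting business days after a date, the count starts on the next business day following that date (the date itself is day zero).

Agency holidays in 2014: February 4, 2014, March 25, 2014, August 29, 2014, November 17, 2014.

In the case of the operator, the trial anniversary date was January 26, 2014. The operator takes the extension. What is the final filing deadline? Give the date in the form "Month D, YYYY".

4 months after January 26, 2014 is May 2014; that month ends on May 31, 2014.
May 31, 2014 is a Saturday, so it moves to the next business day, June 2, 2014 (Monday).
Counting 5 further business days from June 2, 2014 reaches June 9, 2014.
June 9, 2014 falls on a Monday, which is a business day, so no adjustment is needed.
The final due date is June 9, 2014.

June 9, 2014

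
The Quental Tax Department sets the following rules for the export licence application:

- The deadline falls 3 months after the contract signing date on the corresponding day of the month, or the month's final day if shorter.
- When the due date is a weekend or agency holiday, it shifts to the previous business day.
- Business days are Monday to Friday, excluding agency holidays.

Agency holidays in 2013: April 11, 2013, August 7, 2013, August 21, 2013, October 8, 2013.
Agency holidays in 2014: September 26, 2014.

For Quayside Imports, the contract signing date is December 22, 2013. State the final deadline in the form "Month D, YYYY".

March 21, 2014

3 months from December 22, 2013 is March 22, 2014.
Because March 22, 2014 is a Saturday, the deadline becomes March 21, 2014 (Friday).
The final due date is March 21, 2014.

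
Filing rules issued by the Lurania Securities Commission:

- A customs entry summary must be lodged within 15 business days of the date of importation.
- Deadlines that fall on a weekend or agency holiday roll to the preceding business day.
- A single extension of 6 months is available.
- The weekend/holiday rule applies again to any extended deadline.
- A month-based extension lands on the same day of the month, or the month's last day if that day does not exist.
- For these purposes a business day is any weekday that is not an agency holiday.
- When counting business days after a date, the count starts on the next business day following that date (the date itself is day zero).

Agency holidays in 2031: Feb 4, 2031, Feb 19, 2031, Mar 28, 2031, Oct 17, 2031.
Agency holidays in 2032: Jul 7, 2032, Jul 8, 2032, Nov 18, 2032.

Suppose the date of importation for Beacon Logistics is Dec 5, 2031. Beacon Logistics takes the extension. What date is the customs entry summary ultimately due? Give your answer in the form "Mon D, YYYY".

Jun 25, 2032

15 business days after Dec 5, 2031, excluding weekends and holidays, is Dec 26, 2031.
Since Dec 26, 2031 is a Friday and not a holiday, the date is unchanged.
The 6 months extension carries Dec 26, 2031 to Jun 26, 2032.
Jun 26, 2032 is a Saturday, so it moves to the preceding business day, Jun 25, 2032 (Friday).
The final due date is Jun 25, 2032.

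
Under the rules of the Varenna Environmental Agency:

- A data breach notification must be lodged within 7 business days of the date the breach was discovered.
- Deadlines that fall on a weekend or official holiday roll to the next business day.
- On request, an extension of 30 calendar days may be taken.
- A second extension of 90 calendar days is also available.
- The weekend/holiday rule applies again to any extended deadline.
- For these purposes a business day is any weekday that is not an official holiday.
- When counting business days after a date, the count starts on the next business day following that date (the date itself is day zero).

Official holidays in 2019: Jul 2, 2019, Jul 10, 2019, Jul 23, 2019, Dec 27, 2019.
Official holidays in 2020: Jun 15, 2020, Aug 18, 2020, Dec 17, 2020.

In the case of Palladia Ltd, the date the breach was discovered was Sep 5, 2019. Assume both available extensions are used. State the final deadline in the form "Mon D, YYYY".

Jan 14, 2020

Counting 7 business days after Sep 5, 2019 (skipping weekends and listed holidays) reaches Sep 16, 2019.
Sep 16, 2019 falls on a Monday, which is a business day, so no adjustment is needed.
Applying the 30-calendar-day extension: Sep 16, 2019 + 30 days = Oct 16, 2019.
Oct 16, 2019 is a Wednesday and not a listed holiday, so it stands.
Add the 90 calendar-day extension to Oct 16, 2019: Jan 14, 2020.
Jan 14, 2020 falls on a Tuesday, which is a business day, so no adjustment is needed.
Deadline: Jan 14, 2020.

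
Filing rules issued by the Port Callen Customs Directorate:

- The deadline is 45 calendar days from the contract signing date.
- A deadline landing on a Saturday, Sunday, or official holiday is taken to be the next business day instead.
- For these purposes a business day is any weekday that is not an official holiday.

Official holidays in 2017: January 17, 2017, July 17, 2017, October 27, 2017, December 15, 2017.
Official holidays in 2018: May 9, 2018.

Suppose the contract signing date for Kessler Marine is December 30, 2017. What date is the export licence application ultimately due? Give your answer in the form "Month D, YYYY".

February 13, 2018

45 calendar days after December 30, 2017 is February 13, 2018.
February 13, 2018 (Tuesday) is already a business day.
The final due date is February 13, 2018.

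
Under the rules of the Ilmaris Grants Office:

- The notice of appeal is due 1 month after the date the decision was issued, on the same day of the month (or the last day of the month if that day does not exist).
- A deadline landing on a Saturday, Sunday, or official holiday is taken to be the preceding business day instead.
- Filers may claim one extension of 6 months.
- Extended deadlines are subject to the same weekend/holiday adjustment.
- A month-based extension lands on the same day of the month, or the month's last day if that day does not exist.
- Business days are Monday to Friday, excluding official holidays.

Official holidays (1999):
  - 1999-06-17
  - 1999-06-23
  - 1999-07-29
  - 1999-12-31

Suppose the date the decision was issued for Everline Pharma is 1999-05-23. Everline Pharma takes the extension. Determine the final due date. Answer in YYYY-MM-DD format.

1999-12-22

1 month from 1999-05-23 is 1999-06-23.
1999-06-23 is a listed holiday; the preceding business day is 1999-06-22 (Tuesday).
The 6 months extension carries 1999-06-22 to 1999-12-22.
1999-12-22 falls on a Wednesday, which is a business day, so no adjustment is needed.
Deadline: 1999-12-22.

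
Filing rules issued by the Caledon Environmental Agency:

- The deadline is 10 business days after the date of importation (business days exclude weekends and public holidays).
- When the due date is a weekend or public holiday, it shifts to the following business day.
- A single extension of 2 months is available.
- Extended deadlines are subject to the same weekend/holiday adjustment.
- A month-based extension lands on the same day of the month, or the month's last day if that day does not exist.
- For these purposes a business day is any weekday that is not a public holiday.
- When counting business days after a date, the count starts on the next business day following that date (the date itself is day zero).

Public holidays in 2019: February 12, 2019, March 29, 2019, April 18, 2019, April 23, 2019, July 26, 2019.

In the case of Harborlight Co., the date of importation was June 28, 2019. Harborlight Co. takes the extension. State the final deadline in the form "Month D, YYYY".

September 12, 2019

10 business days after June 28, 2019, excluding weekends and holidays, is July 12, 2019.
July 12, 2019 is a Friday and not a listed holiday, so it stands.
Applying the 2 months extension: 2 months after July 12, 2019 is September 12, 2019.
Since September 12, 2019 is a Thursday and not a holiday, the date is unchanged.
So the filing is due September 12, 2019.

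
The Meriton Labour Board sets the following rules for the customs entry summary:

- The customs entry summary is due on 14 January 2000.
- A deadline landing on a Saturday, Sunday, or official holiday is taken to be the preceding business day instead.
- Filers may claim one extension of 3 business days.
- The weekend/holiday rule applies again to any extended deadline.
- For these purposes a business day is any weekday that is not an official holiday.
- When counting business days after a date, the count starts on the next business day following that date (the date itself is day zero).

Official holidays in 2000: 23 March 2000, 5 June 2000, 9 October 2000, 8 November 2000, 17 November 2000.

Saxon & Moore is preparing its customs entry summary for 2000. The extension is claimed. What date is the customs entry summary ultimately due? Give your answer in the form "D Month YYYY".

Start from the fixed due date, 14 January 2000.
14 January 2000 is a Friday and not a listed holiday, so it stands.
Counting 3 further business days from 14 January 2000 reaches 19 January 2000.
Since 19 January 2000 is a Wednesday and not a holiday, the date is unchanged.
Final deadline: 19 January 2000.

19 January 2000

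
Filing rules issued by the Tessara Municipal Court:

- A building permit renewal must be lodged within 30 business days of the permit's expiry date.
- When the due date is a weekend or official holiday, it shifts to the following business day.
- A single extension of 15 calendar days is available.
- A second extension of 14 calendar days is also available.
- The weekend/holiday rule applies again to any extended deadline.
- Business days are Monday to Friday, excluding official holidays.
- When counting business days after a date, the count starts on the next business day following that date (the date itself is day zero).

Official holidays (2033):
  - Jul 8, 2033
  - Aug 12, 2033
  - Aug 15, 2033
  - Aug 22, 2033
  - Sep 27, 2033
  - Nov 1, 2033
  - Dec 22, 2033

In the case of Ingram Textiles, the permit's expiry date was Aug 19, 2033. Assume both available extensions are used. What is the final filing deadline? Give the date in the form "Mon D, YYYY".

Counting 30 business days after Aug 19, 2033 (skipping weekends and listed holidays) reaches Oct 4, 2033.
Oct 4, 2033 (Tuesday) is already a business day.
With the 15-day extension, Oct 4, 2033 becomes Oct 19, 2033.
Oct 19, 2033 is a Wednesday and not a listed holiday, so it stands.
The 14-calendar-day extension moves the deadline from Oct 19, 2033 to Nov 2, 2033.
Nov 2, 2033 falls on a Wednesday, which is a business day, so no adjustment is needed.
Deadline: Nov 2, 2033.

Nov 2, 2033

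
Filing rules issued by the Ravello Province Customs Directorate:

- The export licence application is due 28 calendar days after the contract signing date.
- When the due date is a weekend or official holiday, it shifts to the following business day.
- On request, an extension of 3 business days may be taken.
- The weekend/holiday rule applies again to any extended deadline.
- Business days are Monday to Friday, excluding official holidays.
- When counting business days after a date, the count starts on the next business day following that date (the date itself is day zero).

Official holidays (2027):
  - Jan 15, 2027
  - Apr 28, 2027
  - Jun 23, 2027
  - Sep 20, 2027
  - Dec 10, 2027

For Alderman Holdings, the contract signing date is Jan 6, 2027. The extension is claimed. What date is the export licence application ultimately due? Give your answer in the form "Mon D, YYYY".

Feb 8, 2027

Adding 28 calendar days to Jan 6, 2027 gives Feb 3, 2027.
Feb 3, 2027 (Wednesday) is already a business day.
The 3-business-day extension runs from Feb 3, 2027 to Feb 8, 2027.
Since Feb 8, 2027 is a Monday and not a holiday, the date is unchanged.
The final due date is Feb 8, 2027.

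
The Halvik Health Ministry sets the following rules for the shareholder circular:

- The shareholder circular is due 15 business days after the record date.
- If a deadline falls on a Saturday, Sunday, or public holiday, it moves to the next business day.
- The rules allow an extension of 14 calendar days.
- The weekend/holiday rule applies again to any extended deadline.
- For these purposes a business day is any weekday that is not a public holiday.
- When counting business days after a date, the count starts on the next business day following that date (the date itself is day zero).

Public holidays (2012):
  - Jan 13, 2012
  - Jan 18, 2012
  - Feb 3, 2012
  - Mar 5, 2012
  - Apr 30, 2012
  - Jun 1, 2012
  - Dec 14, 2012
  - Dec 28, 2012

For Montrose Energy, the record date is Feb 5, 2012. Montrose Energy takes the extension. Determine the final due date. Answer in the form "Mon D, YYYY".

Mar 9, 2012

Starting the day after Feb 5, 2012 and counting 15 business days lands on Feb 24, 2012.
Feb 24, 2012 (Friday) is already a business day.
With the 14-day extension, Feb 24, 2012 becomes Mar 9, 2012.
Since Mar 9, 2012 is a Friday and not a holiday, the date is unchanged.
The final due date is Mar 9, 2012.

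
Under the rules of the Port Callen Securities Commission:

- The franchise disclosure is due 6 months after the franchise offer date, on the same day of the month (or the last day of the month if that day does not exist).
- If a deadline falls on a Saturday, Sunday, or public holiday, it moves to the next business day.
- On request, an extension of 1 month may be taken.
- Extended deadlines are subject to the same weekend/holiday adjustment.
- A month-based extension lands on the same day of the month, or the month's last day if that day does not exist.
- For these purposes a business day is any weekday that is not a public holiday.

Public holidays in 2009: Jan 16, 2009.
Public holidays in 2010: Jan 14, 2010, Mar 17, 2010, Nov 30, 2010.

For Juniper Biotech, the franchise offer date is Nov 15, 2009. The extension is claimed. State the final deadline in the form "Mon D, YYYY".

Jun 17, 2010

6 months from Nov 15, 2009 is May 15, 2010.
Because May 15, 2010 is a Saturday, the deadline becomes May 17, 2010 (Monday).
Applying the 1 month extension: 1 month after May 17, 2010 is Jun 17, 2010.
Since Jun 17, 2010 is a Thursday and not a holiday, the date is unchanged.
Final deadline: Jun 17, 2010.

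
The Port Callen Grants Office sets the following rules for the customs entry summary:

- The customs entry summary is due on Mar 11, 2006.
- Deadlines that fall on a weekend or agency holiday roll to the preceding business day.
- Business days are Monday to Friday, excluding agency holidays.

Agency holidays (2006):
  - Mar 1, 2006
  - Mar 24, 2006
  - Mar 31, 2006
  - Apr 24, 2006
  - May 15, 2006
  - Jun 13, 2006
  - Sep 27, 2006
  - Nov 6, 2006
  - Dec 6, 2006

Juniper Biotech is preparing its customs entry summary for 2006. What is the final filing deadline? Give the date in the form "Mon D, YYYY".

Mar 10, 2006

The stated deadline is Mar 11, 2006.
Because Mar 11, 2006 is a Saturday, the deadline becomes Mar 10, 2006 (Friday).
Final deadline: Mar 10, 2006.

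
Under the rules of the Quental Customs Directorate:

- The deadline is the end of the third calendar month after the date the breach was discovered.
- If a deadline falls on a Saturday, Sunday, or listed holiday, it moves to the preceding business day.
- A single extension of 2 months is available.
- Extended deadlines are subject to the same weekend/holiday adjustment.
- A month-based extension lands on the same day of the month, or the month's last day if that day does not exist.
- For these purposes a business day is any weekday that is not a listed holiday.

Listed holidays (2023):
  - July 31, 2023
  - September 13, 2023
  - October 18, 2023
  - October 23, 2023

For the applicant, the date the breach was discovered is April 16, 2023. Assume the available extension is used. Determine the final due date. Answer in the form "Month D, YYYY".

The third month after April 16, 2023 is July 2023, whose last day is July 31, 2023.
July 31, 2023 is a listed holiday, so it moves to the preceding business day, July 28, 2023 (Friday).
Add 2 months to July 28, 2023: September 28, 2023.
September 28, 2023 is a Thursday and not a listed holiday, so it stands.
Deadline: September 28, 2023.

September 28, 2023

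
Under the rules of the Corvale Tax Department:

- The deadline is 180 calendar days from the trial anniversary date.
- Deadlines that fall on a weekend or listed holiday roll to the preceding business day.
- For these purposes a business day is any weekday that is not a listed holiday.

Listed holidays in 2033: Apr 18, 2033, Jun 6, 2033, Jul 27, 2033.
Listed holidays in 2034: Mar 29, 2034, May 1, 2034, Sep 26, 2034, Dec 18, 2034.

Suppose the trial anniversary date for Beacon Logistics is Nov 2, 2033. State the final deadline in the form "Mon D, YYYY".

Trigger date Nov 2, 2033 + 180 calendar days = May 1, 2034.
May 1, 2034 is a listed holiday, so it moves to the preceding business day, Apr 28, 2034 (Friday).
Final deadline: Apr 28, 2034.

Apr 28, 2034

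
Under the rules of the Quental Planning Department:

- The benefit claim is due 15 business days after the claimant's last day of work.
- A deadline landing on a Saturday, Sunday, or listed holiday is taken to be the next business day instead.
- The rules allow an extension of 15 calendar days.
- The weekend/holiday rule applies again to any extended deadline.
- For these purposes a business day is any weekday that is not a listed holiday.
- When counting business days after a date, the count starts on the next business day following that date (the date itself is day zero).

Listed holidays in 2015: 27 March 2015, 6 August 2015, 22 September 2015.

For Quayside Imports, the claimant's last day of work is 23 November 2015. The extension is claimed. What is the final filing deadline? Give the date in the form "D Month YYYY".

15 business days after 23 November 2015, excluding weekends and holidays, is 14 December 2015.
14 December 2015 is a Monday and not a listed holiday, so it stands.
The 15-calendar-day extension moves the deadline from 14 December 2015 to 29 December 2015.
29 December 2015 (Tuesday) is already a business day.
The final due date is 29 December 2015.

29 December 2015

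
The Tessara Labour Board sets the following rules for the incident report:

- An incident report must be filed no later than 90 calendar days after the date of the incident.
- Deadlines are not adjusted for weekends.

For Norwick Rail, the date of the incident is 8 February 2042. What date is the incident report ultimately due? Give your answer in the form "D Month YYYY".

9 May 2042

90 calendar days after 8 February 2042 is 9 May 2042.
9 May 2042 falls on a Friday. The rules make no weekend/holiday allowance, so it remains 9 May 2042.
The final due date is 9 May 2042.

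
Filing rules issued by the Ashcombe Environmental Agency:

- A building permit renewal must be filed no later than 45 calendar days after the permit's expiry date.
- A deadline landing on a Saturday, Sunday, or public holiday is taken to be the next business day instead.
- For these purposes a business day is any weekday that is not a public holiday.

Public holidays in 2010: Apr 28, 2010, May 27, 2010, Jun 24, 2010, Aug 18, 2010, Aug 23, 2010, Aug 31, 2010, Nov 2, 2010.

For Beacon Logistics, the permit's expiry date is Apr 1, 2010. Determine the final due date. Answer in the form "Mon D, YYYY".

May 17, 2010

From Apr 1, 2010, 45 calendar days later is May 16, 2010.
Because May 16, 2010 is a Sunday, the deadline becomes May 17, 2010 (Monday).
The final due date is May 17, 2010.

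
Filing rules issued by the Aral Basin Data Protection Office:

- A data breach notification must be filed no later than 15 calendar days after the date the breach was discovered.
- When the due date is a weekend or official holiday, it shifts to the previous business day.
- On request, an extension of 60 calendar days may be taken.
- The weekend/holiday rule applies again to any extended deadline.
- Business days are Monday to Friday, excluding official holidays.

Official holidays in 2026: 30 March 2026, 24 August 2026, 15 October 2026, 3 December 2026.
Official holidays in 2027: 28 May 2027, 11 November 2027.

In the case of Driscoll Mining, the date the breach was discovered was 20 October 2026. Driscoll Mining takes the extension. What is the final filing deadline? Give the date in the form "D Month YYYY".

1 January 2027

From 20 October 2026, 15 calendar days later is 4 November 2026.
4 November 2026 is a Wednesday and not a listed holiday, so it stands.
With the 60-day extension, 4 November 2026 becomes 3 January 2027.
3 January 2027 is a Sunday; the preceding business day is 1 January 2027 (Friday).
Deadline: 1 January 2027.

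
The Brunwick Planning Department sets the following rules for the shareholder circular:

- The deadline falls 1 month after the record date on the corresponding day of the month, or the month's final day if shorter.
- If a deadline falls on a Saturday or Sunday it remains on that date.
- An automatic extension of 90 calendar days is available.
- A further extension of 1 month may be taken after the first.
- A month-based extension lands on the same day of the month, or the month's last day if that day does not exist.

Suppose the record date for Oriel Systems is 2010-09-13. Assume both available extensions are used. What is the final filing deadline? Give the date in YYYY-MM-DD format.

2011-02-11

1 month from 2010-09-13 is 2010-10-13.
No adjustment is made for weekends or holidays, so 2010-10-13 stands.
With the 90-day extension, 2010-10-13 becomes 2011-01-11.
2011-01-11 is a Tuesday; no weekend or holiday adjustment applies.
The 1 month extension carries 2011-01-11 to 2011-02-11.
2011-02-11 is a Friday; no weekend or holiday adjustment applies.
Deadline: 2011-02-11.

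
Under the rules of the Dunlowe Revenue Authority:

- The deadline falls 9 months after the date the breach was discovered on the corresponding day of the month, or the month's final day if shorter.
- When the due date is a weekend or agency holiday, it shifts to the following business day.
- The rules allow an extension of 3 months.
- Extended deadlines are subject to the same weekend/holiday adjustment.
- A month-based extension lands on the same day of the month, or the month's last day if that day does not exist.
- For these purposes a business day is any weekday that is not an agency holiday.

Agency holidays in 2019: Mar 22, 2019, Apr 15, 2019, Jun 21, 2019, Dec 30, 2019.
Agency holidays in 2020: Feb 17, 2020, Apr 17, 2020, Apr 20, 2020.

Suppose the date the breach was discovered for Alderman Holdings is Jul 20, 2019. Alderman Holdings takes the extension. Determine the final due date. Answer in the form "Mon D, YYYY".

Jul 21, 2020

9 months from Jul 20, 2019 is Apr 20, 2020.
Apr 20, 2020 is a listed holiday, so it moves to the next business day, Apr 21, 2020 (Tuesday).
Applying the 3 months extension: 3 months after Apr 21, 2020 is Jul 21, 2020.
Jul 21, 2020 is a Tuesday and not a listed holiday, so it stands.
Final deadline: Jul 21, 2020.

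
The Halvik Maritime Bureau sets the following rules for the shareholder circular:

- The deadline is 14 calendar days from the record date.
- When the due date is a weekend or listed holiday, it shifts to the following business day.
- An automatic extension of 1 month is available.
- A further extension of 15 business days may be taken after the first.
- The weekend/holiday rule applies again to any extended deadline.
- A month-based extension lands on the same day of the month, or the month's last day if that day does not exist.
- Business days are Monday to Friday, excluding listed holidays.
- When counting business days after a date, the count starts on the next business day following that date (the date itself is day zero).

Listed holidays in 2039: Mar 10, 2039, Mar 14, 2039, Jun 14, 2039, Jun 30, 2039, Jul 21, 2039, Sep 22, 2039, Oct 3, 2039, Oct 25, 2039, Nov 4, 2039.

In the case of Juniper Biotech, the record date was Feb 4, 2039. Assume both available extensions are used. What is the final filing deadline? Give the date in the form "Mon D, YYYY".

Apr 8, 2039

Adding 14 calendar days to Feb 4, 2039 gives Feb 18, 2039.
Feb 18, 2039 (Friday) is already a business day.
Applying the 1 month extension: 1 month after Feb 18, 2039 is Mar 18, 2039.
Mar 18, 2039 is a Friday and not a listed holiday, so it stands.
Applying the 15-business-day extension: 15 business days after Mar 18, 2039 is Apr 8, 2039.
Apr 8, 2039 is a Friday and not a listed holiday, so it stands.
The final due date is Apr 8, 2039.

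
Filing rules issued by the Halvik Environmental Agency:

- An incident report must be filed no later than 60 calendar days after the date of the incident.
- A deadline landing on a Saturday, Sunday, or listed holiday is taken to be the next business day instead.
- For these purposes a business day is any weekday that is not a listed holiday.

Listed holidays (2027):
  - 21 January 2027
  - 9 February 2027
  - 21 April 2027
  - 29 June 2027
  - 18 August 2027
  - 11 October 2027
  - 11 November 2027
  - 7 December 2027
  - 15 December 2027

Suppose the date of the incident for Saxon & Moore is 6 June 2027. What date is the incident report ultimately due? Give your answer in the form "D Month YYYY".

5 August 2027

Trigger date 6 June 2027 + 60 calendar days = 5 August 2027.
5 August 2027 (Thursday) is already a business day.
Deadline: 5 August 2027.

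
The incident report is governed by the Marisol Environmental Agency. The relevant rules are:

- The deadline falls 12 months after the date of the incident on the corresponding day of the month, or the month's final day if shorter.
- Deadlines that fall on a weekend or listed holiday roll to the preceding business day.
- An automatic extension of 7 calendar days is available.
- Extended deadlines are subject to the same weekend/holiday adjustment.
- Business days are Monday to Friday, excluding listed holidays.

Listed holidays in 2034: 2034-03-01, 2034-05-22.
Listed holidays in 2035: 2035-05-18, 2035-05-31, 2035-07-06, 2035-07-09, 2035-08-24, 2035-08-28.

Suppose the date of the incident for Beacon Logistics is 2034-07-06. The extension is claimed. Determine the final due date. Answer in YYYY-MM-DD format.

12 months from 2034-07-06 is 2035-07-06.
2035-07-06 is a listed holiday, so it moves to the preceding business day, 2035-07-05 (Thursday).
The 7-calendar-day extension moves the deadline from 2035-07-05 to 2035-07-12.
2035-07-12 (Thursday) is already a business day.
So the filing is due 2035-07-12.

2035-07-12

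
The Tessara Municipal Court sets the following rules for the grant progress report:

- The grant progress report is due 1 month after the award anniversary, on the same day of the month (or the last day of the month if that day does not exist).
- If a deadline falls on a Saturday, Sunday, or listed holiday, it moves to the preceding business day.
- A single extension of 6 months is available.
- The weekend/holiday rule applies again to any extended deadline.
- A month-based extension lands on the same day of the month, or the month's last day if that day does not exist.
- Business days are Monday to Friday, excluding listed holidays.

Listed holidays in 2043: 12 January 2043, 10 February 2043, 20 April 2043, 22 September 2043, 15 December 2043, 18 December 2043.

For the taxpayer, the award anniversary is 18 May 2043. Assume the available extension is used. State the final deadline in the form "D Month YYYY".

17 December 2043

Moving 1 month forward from 18 May 2043 on the corresponding day gives 18 June 2043.
18 June 2043 falls on a Thursday, which is a business day, so no adjustment is needed.
Applying the 6 months extension: 6 months after 18 June 2043 is 18 December 2043.
18 December 2043 falls on a listed holiday. Rolling to the preceding business day gives 17 December 2043, a Thursday.
Deadline: 17 December 2043.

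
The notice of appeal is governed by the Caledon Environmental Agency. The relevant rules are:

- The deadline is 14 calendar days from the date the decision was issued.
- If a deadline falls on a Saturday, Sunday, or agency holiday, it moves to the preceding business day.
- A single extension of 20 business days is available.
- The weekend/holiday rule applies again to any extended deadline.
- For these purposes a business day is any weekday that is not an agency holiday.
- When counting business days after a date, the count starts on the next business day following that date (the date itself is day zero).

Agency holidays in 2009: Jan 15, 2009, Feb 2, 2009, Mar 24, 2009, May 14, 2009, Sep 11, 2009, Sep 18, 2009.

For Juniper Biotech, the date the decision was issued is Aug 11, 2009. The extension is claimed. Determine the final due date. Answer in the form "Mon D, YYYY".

14 calendar days after Aug 11, 2009 is Aug 25, 2009.
Aug 25, 2009 is a Tuesday and not a listed holiday, so it stands.
Counting 20 further business days from Aug 25, 2009 reaches Sep 24, 2009.
Sep 24, 2009 (Thursday) is already a business day.
Deadline: Sep 24, 2009.

Sep 24, 2009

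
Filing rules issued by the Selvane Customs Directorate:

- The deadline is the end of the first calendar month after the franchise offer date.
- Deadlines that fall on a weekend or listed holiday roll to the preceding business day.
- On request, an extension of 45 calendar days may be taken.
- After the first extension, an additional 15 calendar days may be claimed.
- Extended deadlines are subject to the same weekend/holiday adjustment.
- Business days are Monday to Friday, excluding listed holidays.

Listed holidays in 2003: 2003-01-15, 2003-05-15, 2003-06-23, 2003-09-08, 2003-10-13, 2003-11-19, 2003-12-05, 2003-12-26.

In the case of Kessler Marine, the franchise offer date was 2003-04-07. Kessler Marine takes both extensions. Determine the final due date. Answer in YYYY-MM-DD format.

2003-07-29

The first month after 2003-04-07 is May 2003, whose last day is 2003-05-31.
Because 2003-05-31 is a Saturday, the deadline becomes 2003-05-30 (Friday).
Applying the 45-calendar-day extension: 2003-05-30 + 45 days = 2003-07-14.
2003-07-14 is a Monday and not a listed holiday, so it stands.
The 15-calendar-day extension moves the deadline from 2003-07-14 to 2003-07-29.
2003-07-29 (Tuesday) is already a business day.
Final deadline: 2003-07-29.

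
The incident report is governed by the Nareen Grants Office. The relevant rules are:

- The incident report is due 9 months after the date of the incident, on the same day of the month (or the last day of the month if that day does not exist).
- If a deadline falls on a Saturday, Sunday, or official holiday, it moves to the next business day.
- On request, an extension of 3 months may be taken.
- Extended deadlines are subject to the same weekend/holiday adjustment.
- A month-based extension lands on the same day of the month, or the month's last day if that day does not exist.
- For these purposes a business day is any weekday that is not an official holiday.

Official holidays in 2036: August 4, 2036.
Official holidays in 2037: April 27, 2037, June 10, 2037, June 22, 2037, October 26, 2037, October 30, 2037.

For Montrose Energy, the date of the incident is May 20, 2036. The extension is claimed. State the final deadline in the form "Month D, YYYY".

Moving 9 months forward from May 20, 2036 on the corresponding day gives February 20, 2037.
Since February 20, 2037 is a Friday and not a holiday, the date is unchanged.
The 3 months extension carries February 20, 2037 to May 20, 2037.
Since May 20, 2037 is a Wednesday and not a holiday, the date is unchanged.
The final due date is May 20, 2037.

May 20, 2037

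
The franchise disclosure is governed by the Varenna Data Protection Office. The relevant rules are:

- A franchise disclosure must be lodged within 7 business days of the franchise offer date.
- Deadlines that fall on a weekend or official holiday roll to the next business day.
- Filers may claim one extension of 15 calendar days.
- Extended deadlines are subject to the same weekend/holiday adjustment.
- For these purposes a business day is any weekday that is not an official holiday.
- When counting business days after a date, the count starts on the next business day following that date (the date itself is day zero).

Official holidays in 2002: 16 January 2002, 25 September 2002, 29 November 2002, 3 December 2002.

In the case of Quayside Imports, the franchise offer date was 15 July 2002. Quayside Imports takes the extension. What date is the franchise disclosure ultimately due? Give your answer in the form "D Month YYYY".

8 August 2002

Counting 7 business days after 15 July 2002 (skipping weekends and listed holidays) reaches 24 July 2002.
24 July 2002 is a Wednesday and not a listed holiday, so it stands.
Applying the 15-calendar-day extension: 24 July 2002 + 15 days = 8 August 2002.
8 August 2002 falls on a Thursday, which is a business day, so no adjustment is needed.
So the filing is due 8 August 2002.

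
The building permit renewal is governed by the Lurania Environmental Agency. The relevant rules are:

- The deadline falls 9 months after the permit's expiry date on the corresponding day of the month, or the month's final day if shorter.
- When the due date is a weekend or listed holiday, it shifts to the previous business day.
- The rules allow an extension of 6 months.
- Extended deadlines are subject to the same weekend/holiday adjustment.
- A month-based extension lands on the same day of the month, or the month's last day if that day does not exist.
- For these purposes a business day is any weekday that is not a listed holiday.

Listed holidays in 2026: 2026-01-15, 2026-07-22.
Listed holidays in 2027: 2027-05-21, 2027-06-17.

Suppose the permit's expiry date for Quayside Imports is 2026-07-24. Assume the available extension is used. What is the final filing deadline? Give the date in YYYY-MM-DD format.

2027-10-22

9 months from 2026-07-24 is 2027-04-24.
2027-04-24 falls on a Saturday. Rolling to the preceding business day gives 2027-04-23, a Friday.
Applying the 6 months extension: 6 months after 2027-04-23 is 2027-10-23.
2027-10-23 is a Saturday, so it moves to the preceding business day, 2027-10-22 (Friday).
Final deadline: 2027-10-22.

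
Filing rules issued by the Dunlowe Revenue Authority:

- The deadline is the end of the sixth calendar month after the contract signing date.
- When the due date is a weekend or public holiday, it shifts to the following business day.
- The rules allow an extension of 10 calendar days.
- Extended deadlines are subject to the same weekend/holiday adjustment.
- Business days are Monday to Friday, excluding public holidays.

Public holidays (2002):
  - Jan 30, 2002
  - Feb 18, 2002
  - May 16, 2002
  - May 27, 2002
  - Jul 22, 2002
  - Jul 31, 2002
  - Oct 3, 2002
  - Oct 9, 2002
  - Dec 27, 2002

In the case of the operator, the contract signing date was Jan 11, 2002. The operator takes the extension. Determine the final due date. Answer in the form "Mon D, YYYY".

The sixth month after Jan 11, 2002 is July 2002, whose last day is Jul 31, 2002.
Jul 31, 2002 is a listed holiday, so it moves to the next business day, Aug 1, 2002 (Thursday).
With the 10-day extension, Aug 1, 2002 becomes Aug 11, 2002.
Because Aug 11, 2002 is a Sunday, the deadline becomes Aug 12, 2002 (Monday).
The final due date is Aug 12, 2002.

Aug 12, 2002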